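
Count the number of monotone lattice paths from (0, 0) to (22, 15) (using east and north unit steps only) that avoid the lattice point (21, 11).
Number of paths = 8719077360

Total paths from (0, 0) to (22, 15): C(37, 22) = 9364199760. Paths through (21, 11): (paths (0, 0) → (21, 11)) × (paths (21, 11) → (22, 15)) = C(32, 21) · C(5, 1) = 129024480 · 5 = 645122400. Avoidance count = 9364199760 − 645122400 = 8719077360.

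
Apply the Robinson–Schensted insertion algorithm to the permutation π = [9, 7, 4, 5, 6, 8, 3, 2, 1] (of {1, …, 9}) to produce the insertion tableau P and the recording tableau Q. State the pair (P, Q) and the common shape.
P = [1, 5, 6, 8] / [2] / [3] / [4] / [7] / [9];  Q = [1, 4, 5, 6] / [2] / [3] / [7] / [8] / [9];  common shape = (4, 1, 1, 1, 1, 1)

Row-insert the values π_1, π_2, … into P one at a time, bumping the leftmost entry strictly greater than the inserted value down to the next row. The recording tableau Q records, in position (i, j), the step at which that cell was added to P.
  Insert 9 (step 1): P = [9];  Q = [1]
  Insert 7 (step 2): P = [7] / [9];  Q = [1] / [2]
  Insert 4 (step 3): P = [4] / [7] / [9];  Q = [1] / [2] / [3]
  Insert 5 (step 4): P = [4, 5] / [7] / [9];  Q = [1, 4] / [2] / [3]
  Insert 6 (step 5): P = [4, 5, 6] / [7] / [9];  Q = [1, 4, 5] / [2] / [3]
  Insert 8 (step 6): P = [4, 5, 6, 8] / [7] / [9];  Q = [1, 4, 5, 6] / [2] / [3]
  Insert 3 (step 7): P = [3, 5, 6, 8] / [4] / [7] / [9];  Q = [1, 4, 5, 6] / [2] / [3] / [7]
  Insert 2 (step 8): P = [2, 5, 6, 8] / [3] / [4] / [7] / [9];  Q = [1, 4, 5, 6] / [2] / [3] / [7] / [8]
  Insert 1 (step 9): P = [1, 5, 6, 8] / [2] / [3] / [4] / [7] / [9];  Q = [1, 4, 5, 6] / [2] / [3] / [7] / [8] / [9]
Final shape: (4, 1, 1, 1, 1, 1).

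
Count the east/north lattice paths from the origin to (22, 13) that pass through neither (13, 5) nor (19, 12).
Number of paths = 762378372

Inclusion–exclusion. Total paths: C(35, 22) = 1476337800. Through P₁: C(18, 13)·C(17, 9) = 208288080. Through P₂: C(31, 19)·C(4, 3) = 564482100. Since P₁ is strictly southwest of P₂, a monotone path through both must visit P₁ then P₂; paths through both = C(18, 13)·C(13, 6)·C(4, 3) = 58810752. Avoid both = 1476337800 − 208288080 − 564482100 + 58810752 = 762378372.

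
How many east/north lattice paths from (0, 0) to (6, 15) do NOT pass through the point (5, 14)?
Number of paths = 31008

Total paths from (0, 0) to (6, 15): C(21, 6) = 54264. Paths through (5, 14): (paths (0, 0) → (5, 14)) × (paths (5, 14) → (6, 15)) = C(19, 5) · C(2, 1) = 11628 · 2 = 23256. Avoidance count = 54264 − 23256 = 31008.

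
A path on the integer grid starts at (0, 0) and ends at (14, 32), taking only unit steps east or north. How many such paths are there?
Number of paths = 239877544005

A monotone lattice path from (0, 0) to (14, 32) consists of 14 east steps and 32 north steps in some order, so it is determined by which 14 of the 46 steps are east. The count is C(46, 14) = 239877544005.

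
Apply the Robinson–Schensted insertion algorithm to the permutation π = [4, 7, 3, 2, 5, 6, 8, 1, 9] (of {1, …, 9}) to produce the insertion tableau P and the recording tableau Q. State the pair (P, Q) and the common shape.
P = [1, 5, 6, 8, 9] / [2, 7] / [3] / [4];  Q = [1, 2, 6, 7, 9] / [3, 5] / [4] / [8];  common shape = (5, 2, 1, 1)

Row-insert the values π_1, π_2, … into P one at a time, bumping the leftmost entry strictly greater than the inserted value down to the next row. The recording tableau Q records, in position (i, j), the step at which that cell was added to P.
  Insert 4 (step 1): P = [4];  Q = [1]
  Insert 7 (step 2): P = [4, 7];  Q = [1, 2]
  Insert 3 (step 3): P = [3, 7] / [4];  Q = [1, 2] / [3]
  Insert 2 (step 4): P = [2, 7] / [3] / [4];  Q = [1, 2] / [3] / [4]
  Insert 5 (step 5): P = [2, 5] / [3, 7] / [4];  Q = [1, 2] / [3, 5] / [4]
  Insert 6 (step 6): P = [2, 5, 6] / [3, 7] / [4];  Q = [1, 2, 6] / [3, 5] / [4]
  Insert 8 (step 7): P = [2, 5, 6, 8] / [3, 7] / [4];  Q = [1, 2, 6, 7] / [3, 5] / [4]
  Insert 1 (step 8): P = [1, 5, 6, 8] / [2, 7] / [3] / [4];  Q = [1, 2, 6, 7] / [3, 5] / [4] / [8]
  Insert 9 (step 9): P = [1, 5, 6, 8, 9] / [2, 7] / [3] / [4];  Q = [1, 2, 6, 7, 9] / [3, 5] / [4] / [8]
Final shape: (5, 2, 1, 1).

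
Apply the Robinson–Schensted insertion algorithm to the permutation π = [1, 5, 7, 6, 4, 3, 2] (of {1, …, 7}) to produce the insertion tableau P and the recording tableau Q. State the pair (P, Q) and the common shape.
P = [1, 2, 6] / [3] / [4] / [5] / [7];  Q = [1, 2, 3] / [4] / [5] / [6] / [7];  common shape = (3, 1, 1, 1, 1)

Row-insert the values π_1, π_2, … into P one at a time, bumping the leftmost entry strictly greater than the inserted value down to the next row. The recording tableau Q records, in position (i, j), the step at which that cell was added to P.
  Insert 1 (step 1): P = [1];  Q = [1]
  Insert 5 (step 2): P = [1, 5];  Q = [1, 2]
  Insert 7 (step 3): P = [1, 5, 7];  Q = [1, 2, 3]
  Insert 6 (step 4): P = [1, 5, 6] / [7];  Q = [1, 2, 3] / [4]
  Insert 4 (step 5): P = [1, 4, 6] / [5] / [7];  Q = [1, 2, 3] / [4] / [5]
  Insert 3 (step 6): P = [1, 3, 6] / [4] / [5] / [7];  Q = [1, 2, 3] / [4] / [5] / [6]
  Insert 2 (step 7): P = [1, 2, 6] / [3] / [4] / [5] / [7];  Q = [1, 2, 3] / [4] / [5] / [6] / [7]
Final shape: (3, 1, 1, 1, 1).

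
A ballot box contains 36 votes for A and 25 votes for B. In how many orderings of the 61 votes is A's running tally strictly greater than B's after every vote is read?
Strict-lead orderings = 15863050492155867

Total orderings of the 61 votes with 36 for A: C(61, 36) = 87967825456500717. By the Bertrand ballot formula (Cycle Lemma / reflection principle), the number of orderings in which A is strictly ahead of B throughout is (p − q)/(p + q) · C(p + q, p) = (36 − 25)/(36 + 25) · 87967825456500717 = 15863050492155867.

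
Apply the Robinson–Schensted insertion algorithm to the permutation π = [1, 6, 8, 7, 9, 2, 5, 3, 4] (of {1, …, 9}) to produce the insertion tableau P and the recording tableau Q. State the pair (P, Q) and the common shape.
P = [1, 2, 3, 4] / [5, 7, 9] / [6] / [8];  Q = [1, 2, 3, 5] / [4, 7, 9] / [6] / [8];  common shape = (4, 3, 1, 1)

Row-insert the values π_1, π_2, … into P one at a time, bumping the leftmost entry strictly greater than the inserted value down to the next row. The recording tableau Q records, in position (i, j), the step at which that cell was added to P.
  Insert 1 (step 1): P = [1];  Q = [1]
  Insert 6 (step 2): P = [1, 6];  Q = [1, 2]
  Insert 8 (step 3): P = [1, 6, 8];  Q = [1, 2, 3]
  Insert 7 (step 4): P = [1, 6, 7] / [8];  Q = [1, 2, 3] / [4]
  Insert 9 (step 5): P = [1, 6, 7, 9] / [8];  Q = [1, 2, 3, 5] / [4]
  Insert 2 (step 6): P = [1, 2, 7, 9] / [6] / [8];  Q = [1, 2, 3, 5] / [4] / [6]
  Insert 5 (step 7): P = [1, 2, 5, 9] / [6, 7] / [8];  Q = [1, 2, 3, 5] / [4, 7] / [6]
  Insert 3 (step 8): P = [1, 2, 3, 9] / [5, 7] / [6] / [8];  Q = [1, 2, 3, 5] / [4, 7] / [6] / [8]
  Insert 4 (step 9): P = [1, 2, 3, 4] / [5, 7, 9] / [6] / [8];  Q = [1, 2, 3, 5] / [4, 7, 9] / [6] / [8]
Final shape: (4, 3, 1, 1).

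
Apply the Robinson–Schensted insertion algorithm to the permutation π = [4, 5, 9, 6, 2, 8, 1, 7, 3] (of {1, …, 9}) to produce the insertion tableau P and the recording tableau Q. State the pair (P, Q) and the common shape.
P = [1, 3, 6, 7] / [2, 5] / [4, 8] / [9];  Q = [1, 2, 3, 6] / [4, 8] / [5, 9] / [7];  common shape = (4, 2, 2, 1)

Row-insert the values π_1, π_2, … into P one at a time, bumping the leftmost entry strictly greater than the inserted value down to the next row. The recording tableau Q records, in position (i, j), the step at which that cell was added to P.
  Insert 4 (step 1): P = [4];  Q = [1]
  Insert 5 (step 2): P = [4, 5];  Q = [1, 2]
  Insert 9 (step 3): P = [4, 5, 9];  Q = [1, 2, 3]
  Insert 6 (step 4): P = [4, 5, 6] / [9];  Q = [1, 2, 3] / [4]
  Insert 2 (step 5): P = [2, 5, 6] / [4] / [9];  Q = [1, 2, 3] / [4] / [5]
  Insert 8 (step 6): P = [2, 5, 6, 8] / [4] / [9];  Q = [1, 2, 3, 6] / [4] / [5]
  Insert 1 (step 7): P = [1, 5, 6, 8] / [2] / [4] / [9];  Q = [1, 2, 3, 6] / [4] / [5] / [7]
  Insert 7 (step 8): P = [1, 5, 6, 7] / [2, 8] / [4] / [9];  Q = [1, 2, 3, 6] / [4, 8] / [5] / [7]
  Insert 3 (step 9): P = [1, 3, 6, 7] / [2, 5] / [4, 8] / [9];  Q = [1, 2, 3, 6] / [4, 8] / [5, 9] / [7]
Final shape: (4, 2, 2, 1).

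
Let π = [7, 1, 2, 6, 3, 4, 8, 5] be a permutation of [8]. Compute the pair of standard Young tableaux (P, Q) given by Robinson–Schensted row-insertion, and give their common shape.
P = [1, 2, 3, 4, 5] / [6, 8] / [7];  Q = [1, 3, 4, 6, 7] / [2, 8] / [5];  common shape = (5, 2, 1)

Row-insert the values π_1, π_2, … into P one at a time, bumping the leftmost entry strictly greater than the inserted value down to the next row. The recording tableau Q records, in position (i, j), the step at which that cell was added to P.
  Insert 7 (step 1): P = [7];  Q = [1]
  Insert 1 (step 2): P = [1] / [7];  Q = [1] / [2]
  Insert 2 (step 3): P = [1, 2] / [7];  Q = [1, 3] / [2]
  Insert 6 (step 4): P = [1, 2, 6] / [7];  Q = [1, 3, 4] / [2]
  Insert 3 (step 5): P = [1, 2, 3] / [6] / [7];  Q = [1, 3, 4] / [2] / [5]
  Insert 4 (step 6): P = [1, 2, 3, 4] / [6] / [7];  Q = [1, 3, 4, 6] / [2] / [5]
  Insert 8 (step 7): P = [1, 2, 3, 4, 8] / [6] / [7];  Q = [1, 3, 4, 6, 7] / [2] / [5]
  Insert 5 (step 8): P = [1, 2, 3, 4, 5] / [6, 8] / [7];  Q = [1, 3, 4, 6, 7] / [2, 8] / [5]
Final shape: (5, 2, 1).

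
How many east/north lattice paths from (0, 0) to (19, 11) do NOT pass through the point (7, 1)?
Number of paths = 49454132

Total paths from (0, 0) to (19, 11): C(30, 19) = 54627300. Paths through (7, 1): (paths (0, 0) → (7, 1)) × (paths (7, 1) → (19, 11)) = C(8, 7) · C(22, 12) = 8 · 646646 = 5173168. Avoidance count = 54627300 − 5173168 = 49454132.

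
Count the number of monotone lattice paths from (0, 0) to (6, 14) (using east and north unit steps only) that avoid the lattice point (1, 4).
Number of paths = 23745

Total paths from (0, 0) to (6, 14): C(20, 6) = 38760. Paths through (1, 4): (paths (0, 0) → (1, 4)) × (paths (1, 4) → (6, 14)) = C(5, 1) · C(15, 5) = 5 · 3003 = 15015. Avoidance count = 38760 − 15015 = 23745.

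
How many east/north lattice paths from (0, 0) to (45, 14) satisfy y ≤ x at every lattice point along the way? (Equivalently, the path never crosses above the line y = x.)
Number of paths = 9251145946560

By the reflection principle (André's argument), the number of monotone paths to (45, 14) with n ≤ m that never go above y = x is C(59, 45) − C(59, 46) = 13298522298180 − 4047376351620 = 9251145946560.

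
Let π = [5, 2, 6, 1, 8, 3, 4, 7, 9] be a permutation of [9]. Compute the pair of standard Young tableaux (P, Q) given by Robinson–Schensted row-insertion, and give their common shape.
P = [1, 3, 4, 7, 9] / [2, 6, 8] / [5];  Q = [1, 3, 5, 8, 9] / [2, 6, 7] / [4];  common shape = (5, 3, 1)

Row-insert the values π_1, π_2, … into P one at a time, bumping the leftmost entry strictly greater than the inserted value down to the next row. The recording tableau Q records, in position (i, j), the step at which that cell was added to P.
  Insert 5 (step 1): P = [5];  Q = [1]
  Insert 2 (step 2): P = [2] / [5];  Q = [1] / [2]
  Insert 6 (step 3): P = [2, 6] / [5];  Q = [1, 3] / [2]
  Insert 1 (step 4): P = [1, 6] / [2] / [5];  Q = [1, 3] / [2] / [4]
  Insert 8 (step 5): P = [1, 6, 8] / [2] / [5];  Q = [1, 3, 5] / [2] / [4]
  Insert 3 (step 6): P = [1, 3, 8] / [2, 6] / [5];  Q = [1, 3, 5] / [2, 6] / [4]
  Insert 4 (step 7): P = [1, 3, 4] / [2, 6, 8] / [5];  Q = [1, 3, 5] / [2, 6, 7] / [4]
  Insert 7 (step 8): P = [1, 3, 4, 7] / [2, 6, 8] / [5];  Q = [1, 3, 5, 8] / [2, 6, 7] / [4]
  Insert 9 (step 9): P = [1, 3, 4, 7, 9] / [2, 6, 8] / [5];  Q = [1, 3, 5, 8, 9] / [2, 6, 7] / [4]
Final shape: (5, 3, 1).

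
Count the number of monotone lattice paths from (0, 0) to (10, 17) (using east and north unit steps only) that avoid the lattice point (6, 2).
Number of paths = 8327757

Total paths from (0, 0) to (10, 17): C(27, 10) = 8436285. Paths through (6, 2): (paths (0, 0) → (6, 2)) × (paths (6, 2) → (10, 17)) = C(8, 6) · C(19, 4) = 28 · 3876 = 108528. Avoidance count = 8436285 − 108528 = 8327757.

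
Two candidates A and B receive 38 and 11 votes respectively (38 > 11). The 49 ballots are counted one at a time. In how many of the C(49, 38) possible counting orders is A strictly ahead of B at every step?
Strict-lead orderings = 16054484472

Total orderings of the 49 votes with 38 for A: C(49, 38) = 29135916264. By the Bertrand ballot formula (Cycle Lemma / reflection principle), the number of orderings in which A is strictly ahead of B throughout is (p − q)/(p + q) · C(p + q, p) = (38 − 11)/(38 + 11) · 29135916264 = 16054484472.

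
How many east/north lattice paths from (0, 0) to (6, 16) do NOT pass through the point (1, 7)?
Number of paths = 58597

Total paths from (0, 0) to (6, 16): C(22, 6) = 74613. Paths through (1, 7): (paths (0, 0) → (1, 7)) × (paths (1, 7) → (6, 16)) = C(8, 1) · C(14, 5) = 8 · 2002 = 16016. Avoidance count = 74613 − 16016 = 58597.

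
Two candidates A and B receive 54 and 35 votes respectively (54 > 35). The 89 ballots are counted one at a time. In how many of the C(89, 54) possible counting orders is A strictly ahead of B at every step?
Strict-lead orderings = 1477427589907020449807208

Total orderings of the 89 votes with 54 for A: C(89, 54) = 6920581868511832633307448. By the Bertrand ballot formula (Cycle Lemma / reflection principle), the number of orderings in which A is strictly ahead of B throughout is (p − q)/(p + q) · C(p + q, p) = (54 − 35)/(54 + 35) · 6920581868511832633307448 = 1477427589907020449807208.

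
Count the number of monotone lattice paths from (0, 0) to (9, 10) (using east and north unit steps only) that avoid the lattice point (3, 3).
Number of paths = 58058

Total paths from (0, 0) to (9, 10): C(19, 9) = 92378. Paths through (3, 3): (paths (0, 0) → (3, 3)) × (paths (3, 3) → (9, 10)) = C(6, 3) · C(13, 6) = 20 · 1716 = 34320. Avoidance count = 92378 − 34320 = 58058.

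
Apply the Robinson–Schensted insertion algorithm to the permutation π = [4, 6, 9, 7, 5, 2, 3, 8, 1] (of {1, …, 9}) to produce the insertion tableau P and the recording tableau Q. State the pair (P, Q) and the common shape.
P = [1, 3, 7, 8] / [2, 5] / [4] / [6] / [9];  Q = [1, 2, 3, 8] / [4, 7] / [5] / [6] / [9];  common shape = (4, 2, 1, 1, 1)

Row-insert the values π_1, π_2, … into P one at a time, bumping the leftmost entry strictly greater than the inserted value down to the next row. The recording tableau Q records, in position (i, j), the step at which that cell was added to P.
  Insert 4 (step 1): P = [4];  Q = [1]
  Insert 6 (step 2): P = [4, 6];  Q = [1, 2]
  Insert 9 (step 3): P = [4, 6, 9];  Q = [1, 2, 3]
  Insert 7 (step 4): P = [4, 6, 7] / [9];  Q = [1, 2, 3] / [4]
  Insert 5 (step 5): P = [4, 5, 7] / [6] / [9];  Q = [1, 2, 3] / [4] / [5]
  Insert 2 (step 6): P = [2, 5, 7] / [4] / [6] / [9];  Q = [1, 2, 3] / [4] / [5] / [6]
  Insert 3 (step 7): P = [2, 3, 7] / [4, 5] / [6] / [9];  Q = [1, 2, 3] / [4, 7] / [5] / [6]
  Insert 8 (step 8): P = [2, 3, 7, 8] / [4, 5] / [6] / [9];  Q = [1, 2, 3, 8] / [4, 7] / [5] / [6]
  Insert 1 (step 9): P = [1, 3, 7, 8] / [2, 5] / [4] / [6] / [9];  Q = [1, 2, 3, 8] / [4, 7] / [5] / [6] / [9]
Final shape: (4, 2, 1, 1, 1).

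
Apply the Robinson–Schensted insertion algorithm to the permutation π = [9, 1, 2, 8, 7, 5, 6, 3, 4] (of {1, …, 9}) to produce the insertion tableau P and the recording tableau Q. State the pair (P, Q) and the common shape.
P = [1, 2, 3, 4] / [5, 6] / [7] / [8] / [9];  Q = [1, 3, 4, 7] / [2, 9] / [5] / [6] / [8];  common shape = (4, 2, 1, 1, 1)

Row-insert the values π_1, π_2, … into P one at a time, bumping the leftmost entry strictly greater than the inserted value down to the next row. The recording tableau Q records, in position (i, j), the step at which that cell was added to P.
  Insert 9 (step 1): P = [9];  Q = [1]
  Insert 1 (step 2): P = [1] / [9];  Q = [1] / [2]
  Insert 2 (step 3): P = [1, 2] / [9];  Q = [1, 3] / [2]
  Insert 8 (step 4): P = [1, 2, 8] / [9];  Q = [1, 3, 4] / [2]
  Insert 7 (step 5): P = [1, 2, 7] / [8] / [9];  Q = [1, 3, 4] / [2] / [5]
  Insert 5 (step 6): P = [1, 2, 5] / [7] / [8] / [9];  Q = [1, 3, 4] / [2] / [5] / [6]
  Insert 6 (step 7): P = [1, 2, 5, 6] / [7] / [8] / [9];  Q = [1, 3, 4, 7] / [2] / [5] / [6]
  Insert 3 (step 8): P = [1, 2, 3, 6] / [5] / [7] / [8] / [9];  Q = [1, 3, 4, 7] / [2] / [5] / [6] / [8]
  Insert 4 (step 9): P = [1, 2, 3, 4] / [5, 6] / [7] / [8] / [9];  Q = [1, 3, 4, 7] / [2, 9] / [5] / [6] / [8]
Final shape: (4, 2, 1, 1, 1).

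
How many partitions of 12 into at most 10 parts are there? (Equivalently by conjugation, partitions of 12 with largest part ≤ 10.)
p(12, parts ≤ 10) = 75

Partitions of 12 with all parts ≤ 10: 10+2, 10+1+1, 9+3, 9+2+1, 9+1+1+1, 8+4, 8+3+1, 8+2+2, 8+2+1+1, 8+1+1+1+1, 7+5, 7+4+1, 7+3+2, 7+3+1+1, 7+2+2+1, 7+2+1+1+1, 7+1+1+1+1+1, 6+6, 6+5+1, 6+4+2, 6+4+1+1, 6+3+3, 6+3+2+1, 6+3+1+1+1, 6+2+2+2, 6+2+2+1+1, 6+2+1+1+1+1, 6+1+1+1+1+1+1, 5+5+2, 5+5+1+1, … (75 total). Count = 75.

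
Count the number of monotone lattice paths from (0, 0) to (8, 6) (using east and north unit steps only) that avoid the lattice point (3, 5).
Number of paths = 2667

Total paths from (0, 0) to (8, 6): C(14, 8) = 3003. Paths through (3, 5): (paths (0, 0) → (3, 5)) × (paths (3, 5) → (8, 6)) = C(8, 3) · C(6, 5) = 56 · 6 = 336. Avoidance count = 3003 − 336 = 2667.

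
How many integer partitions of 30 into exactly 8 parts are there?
p(30, 8 parts) = 638

Partitions of n into exactly k parts are in bijection with partitions of n − k into at most k parts (subtract 1 from each part). So p(30, exactly 8) = p(22, parts ≤ 8). Computing via the recurrence p(m, j) = p(m, j−1) + p(m−j, j) gives 638.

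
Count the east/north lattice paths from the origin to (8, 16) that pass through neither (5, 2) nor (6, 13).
Number of paths = 452391

Inclusion–exclusion. Total paths: C(24, 8) = 735471. Through P₁: C(7, 5)·C(17, 3) = 14280. Through P₂: C(19, 6)·C(5, 2) = 271320. Since P₁ is strictly southwest of P₂, a monotone path through both must visit P₁ then P₂; paths through both = C(7, 5)·C(12, 1)·C(5, 2) = 2520. Avoid both = 735471 − 14280 − 271320 + 2520 = 452391.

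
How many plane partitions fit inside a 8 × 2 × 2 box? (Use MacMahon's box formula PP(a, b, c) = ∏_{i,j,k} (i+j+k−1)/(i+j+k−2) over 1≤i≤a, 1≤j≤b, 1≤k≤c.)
PP(8, 2, 2) = 825

Evaluate the triple product over i = 1..8, j = 1..2, k = 1..2. The factors are (2/1) · (3/2) · (3/2) · (4/3) · (3/2) · (4/3) · (4/3) · (5/4) · … (32 factors total). The numerators and denominators telescope so the product is an integer; carrying out the multiplication exactly gives PP(8, 2, 2) = 825.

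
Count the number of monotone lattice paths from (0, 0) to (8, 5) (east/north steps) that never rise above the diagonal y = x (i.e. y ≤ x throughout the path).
Number of paths = 572

By the reflection principle (André's argument), the number of monotone paths to (8, 5) with n ≤ m that never go above y = x is C(13, 8) − C(13, 9) = 1287 − 715 = 572.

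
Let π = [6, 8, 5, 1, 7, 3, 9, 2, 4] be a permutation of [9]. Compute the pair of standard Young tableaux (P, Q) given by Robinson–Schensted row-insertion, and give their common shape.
P = [1, 2, 4] / [3, 7, 9] / [5, 8] / [6];  Q = [1, 2, 7] / [3, 5, 9] / [4, 6] / [8];  common shape = (3, 3, 2, 1)

Row-insert the values π_1, π_2, … into P one at a time, bumping the leftmost entry strictly greater than the inserted value down to the next row. The recording tableau Q records, in position (i, j), the step at which that cell was added to P.
  Insert 6 (step 1): P = [6];  Q = [1]
  Insert 8 (step 2): P = [6, 8];  Q = [1, 2]
  Insert 5 (step 3): P = [5, 8] / [6];  Q = [1, 2] / [3]
  Insert 1 (step 4): P = [1, 8] / [5] / [6];  Q = [1, 2] / [3] / [4]
  Insert 7 (step 5): P = [1, 7] / [5, 8] / [6];  Q = [1, 2] / [3, 5] / [4]
  Insert 3 (step 6): P = [1, 3] / [5, 7] / [6, 8];  Q = [1, 2] / [3, 5] / [4, 6]
  Insert 9 (step 7): P = [1, 3, 9] / [5, 7] / [6, 8];  Q = [1, 2, 7] / [3, 5] / [4, 6]
  Insert 2 (step 8): P = [1, 2, 9] / [3, 7] / [5, 8] / [6];  Q = [1, 2, 7] / [3, 5] / [4, 6] / [8]
  Insert 4 (step 9): P = [1, 2, 4] / [3, 7, 9] / [5, 8] / [6];  Q = [1, 2, 7] / [3, 5, 9] / [4, 6] / [8]
Final shape: (3, 3, 2, 1).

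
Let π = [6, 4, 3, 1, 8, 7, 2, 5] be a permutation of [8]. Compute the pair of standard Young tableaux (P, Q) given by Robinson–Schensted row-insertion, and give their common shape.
P = [1, 2, 5] / [3, 7] / [4, 8] / [6];  Q = [1, 5, 8] / [2, 6] / [3, 7] / [4];  common shape = (3, 2, 2, 1)

Row-insert the values π_1, π_2, … into P one at a time, bumping the leftmost entry strictly greater than the inserted value down to the next row. The recording tableau Q records, in position (i, j), the step at which that cell was added to P.
  Insert 6 (step 1): P = [6];  Q = [1]
  Insert 4 (step 2): P = [4] / [6];  Q = [1] / [2]
  Insert 3 (step 3): P = [3] / [4] / [6];  Q = [1] / [2] / [3]
  Insert 1 (step 4): P = [1] / [3] / [4] / [6];  Q = [1] / [2] / [3] / [4]
  Insert 8 (step 5): P = [1, 8] / [3] / [4] / [6];  Q = [1, 5] / [2] / [3] / [4]
  Insert 7 (step 6): P = [1, 7] / [3, 8] / [4] / [6];  Q = [1, 5] / [2, 6] / [3] / [4]
  Insert 2 (step 7): P = [1, 2] / [3, 7] / [4, 8] / [6];  Q = [1, 5] / [2, 6] / [3, 7] / [4]
  Insert 5 (step 8): P = [1, 2, 5] / [3, 7] / [4, 8] / [6];  Q = [1, 5, 8] / [2, 6] / [3, 7] / [4]
Final shape: (3, 2, 2, 1).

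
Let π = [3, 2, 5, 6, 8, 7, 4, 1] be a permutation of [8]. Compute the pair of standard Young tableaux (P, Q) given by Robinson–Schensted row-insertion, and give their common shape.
P = [1, 4, 6, 7] / [2, 5] / [3] / [8];  Q = [1, 3, 4, 5] / [2, 6] / [7] / [8];  common shape = (4, 2, 1, 1)

Row-insert the values π_1, π_2, … into P one at a time, bumping the leftmost entry strictly greater than the inserted value down to the next row. The recording tableau Q records, in position (i, j), the step at which that cell was added to P.
  Insert 3 (step 1): P = [3];  Q = [1]
  Insert 2 (step 2): P = [2] / [3];  Q = [1] / [2]
  Insert 5 (step 3): P = [2, 5] / [3];  Q = [1, 3] / [2]
  Insert 6 (step 4): P = [2, 5, 6] / [3];  Q = [1, 3, 4] / [2]
  Insert 8 (step 5): P = [2, 5, 6, 8] / [3];  Q = [1, 3, 4, 5] / [2]
  Insert 7 (step 6): P = [2, 5, 6, 7] / [3, 8];  Q = [1, 3, 4, 5] / [2, 6]
  Insert 4 (step 7): P = [2, 4, 6, 7] / [3, 5] / [8];  Q = [1, 3, 4, 5] / [2, 6] / [7]
  Insert 1 (step 8): P = [1, 4, 6, 7] / [2, 5] / [3] / [8];  Q = [1, 3, 4, 5] / [2, 6] / [7] / [8]
Final shape: (4, 2, 1, 1).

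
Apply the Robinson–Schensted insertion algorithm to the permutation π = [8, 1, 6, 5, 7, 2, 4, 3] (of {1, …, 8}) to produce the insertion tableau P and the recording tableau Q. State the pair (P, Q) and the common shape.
P = [1, 2, 3] / [4, 7] / [5] / [6] / [8];  Q = [1, 3, 5] / [2, 7] / [4] / [6] / [8];  common shape = (3, 2, 1, 1, 1)

Row-insert the values π_1, π_2, … into P one at a time, bumping the leftmost entry strictly greater than the inserted value down to the next row. The recording tableau Q records, in position (i, j), the step at which that cell was added to P.
  Insert 8 (step 1): P = [8];  Q = [1]
  Insert 1 (step 2): P = [1] / [8];  Q = [1] / [2]
  Insert 6 (step 3): P = [1, 6] / [8];  Q = [1, 3] / [2]
  Insert 5 (step 4): P = [1, 5] / [6] / [8];  Q = [1, 3] / [2] / [4]
  Insert 7 (step 5): P = [1, 5, 7] / [6] / [8];  Q = [1, 3, 5] / [2] / [4]
  Insert 2 (step 6): P = [1, 2, 7] / [5] / [6] / [8];  Q = [1, 3, 5] / [2] / [4] / [6]
  Insert 4 (step 7): P = [1, 2, 4] / [5, 7] / [6] / [8];  Q = [1, 3, 5] / [2, 7] / [4] / [6]
  Insert 3 (step 8): P = [1, 2, 3] / [4, 7] / [5] / [6] / [8];  Q = [1, 3, 5] / [2, 7] / [4] / [6] / [8]
Final shape: (3, 2, 1, 1, 1).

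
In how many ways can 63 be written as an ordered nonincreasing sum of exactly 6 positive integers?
p(63, 6 parts) = 15944

Partitions of n into exactly k parts are in bijection with partitions of n − k into at most k parts (subtract 1 from each part). So p(63, exactly 6) = p(57, parts ≤ 6). Computing via the recurrence p(m, j) = p(m, j−1) + p(m−j, j) gives 15944.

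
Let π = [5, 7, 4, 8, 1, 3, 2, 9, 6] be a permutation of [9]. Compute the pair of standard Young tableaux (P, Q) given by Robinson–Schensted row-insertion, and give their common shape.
P = [1, 2, 6, 9] / [3, 7, 8] / [4] / [5];  Q = [1, 2, 4, 8] / [3, 6, 9] / [5] / [7];  common shape = (4, 3, 1, 1)

Row-insert the values π_1, π_2, … into P one at a time, bumping the leftmost entry strictly greater than the inserted value down to the next row. The recording tableau Q records, in position (i, j), the step at which that cell was added to P.
  Insert 5 (step 1): P = [5];  Q = [1]
  Insert 7 (step 2): P = [5, 7];  Q = [1, 2]
  Insert 4 (step 3): P = [4, 7] / [5];  Q = [1, 2] / [3]
  Insert 8 (step 4): P = [4, 7, 8] / [5];  Q = [1, 2, 4] / [3]
  Insert 1 (step 5): P = [1, 7, 8] / [4] / [5];  Q = [1, 2, 4] / [3] / [5]
  Insert 3 (step 6): P = [1, 3, 8] / [4, 7] / [5];  Q = [1, 2, 4] / [3, 6] / [5]
  Insert 2 (step 7): P = [1, 2, 8] / [3, 7] / [4] / [5];  Q = [1, 2, 4] / [3, 6] / [5] / [7]
  Insert 9 (step 8): P = [1, 2, 8, 9] / [3, 7] / [4] / [5];  Q = [1, 2, 4, 8] / [3, 6] / [5] / [7]
  Insert 6 (step 9): P = [1, 2, 6, 9] / [3, 7, 8] / [4] / [5];  Q = [1, 2, 4, 8] / [3, 6, 9] / [5] / [7]
Final shape: (4, 3, 1, 1).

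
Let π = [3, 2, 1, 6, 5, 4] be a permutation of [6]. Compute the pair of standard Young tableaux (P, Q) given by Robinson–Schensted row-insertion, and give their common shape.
P = [1, 4] / [2, 5] / [3, 6];  Q = [1, 4] / [2, 5] / [3, 6];  common shape = (2, 2, 2)

Row-insert the values π_1, π_2, … into P one at a time, bumping the leftmost entry strictly greater than the inserted value down to the next row. The recording tableau Q records, in position (i, j), the step at which that cell was added to P.
  Insert 3 (step 1): P = [3];  Q = [1]
  Insert 2 (step 2): P = [2] / [3];  Q = [1] / [2]
  Insert 1 (step 3): P = [1] / [2] / [3];  Q = [1] / [2] / [3]
  Insert 6 (step 4): P = [1, 6] / [2] / [3];  Q = [1, 4] / [2] / [3]
  Insert 5 (step 5): P = [1, 5] / [2, 6] / [3];  Q = [1, 4] / [2, 5] / [3]
  Insert 4 (step 6): P = [1, 4] / [2, 5] / [3, 6];  Q = [1, 4] / [2, 5] / [3, 6]
Final shape: (2, 2, 2).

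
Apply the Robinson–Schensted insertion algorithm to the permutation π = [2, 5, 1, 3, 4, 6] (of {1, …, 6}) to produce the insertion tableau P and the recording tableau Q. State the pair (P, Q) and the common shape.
P = [1, 3, 4, 6] / [2, 5];  Q = [1, 2, 5, 6] / [3, 4];  common shape = (4, 2)

Row-insert the values π_1, π_2, … into P one at a time, bumping the leftmost entry strictly greater than the inserted value down to the next row. The recording tableau Q records, in position (i, j), the step at which that cell was added to P.
  Insert 2 (step 1): P = [2];  Q = [1]
  Insert 5 (step 2): P = [2, 5];  Q = [1, 2]
  Insert 1 (step 3): P = [1, 5] / [2];  Q = [1, 2] / [3]
  Insert 3 (step 4): P = [1, 3] / [2, 5];  Q = [1, 2] / [3, 4]
  Insert 4 (step 5): P = [1, 3, 4] / [2, 5];  Q = [1, 2, 5] / [3, 4]
  Insert 6 (step 6): P = [1, 3, 4, 6] / [2, 5];  Q = [1, 2, 5, 6] / [3, 4]
Final shape: (4, 2).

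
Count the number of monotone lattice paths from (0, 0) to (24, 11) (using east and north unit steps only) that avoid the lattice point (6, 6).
Number of paths = 386134224

Total paths from (0, 0) to (24, 11): C(35, 24) = 417225900. Paths through (6, 6): (paths (0, 0) → (6, 6)) × (paths (6, 6) → (24, 11)) = C(12, 6) · C(23, 18) = 924 · 33649 = 31091676. Avoidance count = 417225900 − 31091676 = 386134224.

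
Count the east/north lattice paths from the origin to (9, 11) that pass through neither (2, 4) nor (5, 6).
Number of paths = 77168

Inclusion–exclusion. Total paths: C(20, 9) = 167960. Through P₁: C(6, 2)·C(14, 7) = 51480. Through P₂: C(11, 5)·C(9, 4) = 58212. Since P₁ is strictly southwest of P₂, a monotone path through both must visit P₁ then P₂; paths through both = C(6, 2)·C(5, 3)·C(9, 4) = 18900. Avoid both = 167960 − 51480 − 58212 + 18900 = 77168.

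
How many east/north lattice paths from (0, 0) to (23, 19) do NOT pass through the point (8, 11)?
Number of paths = 409716398052

Total paths from (0, 0) to (23, 19): C(42, 23) = 446775310800. Paths through (8, 11): (paths (0, 0) → (8, 11)) × (paths (8, 11) → (23, 19)) = C(19, 8) · C(23, 15) = 75582 · 490314 = 37058912748. Avoidance count = 446775310800 − 37058912748 = 409716398052.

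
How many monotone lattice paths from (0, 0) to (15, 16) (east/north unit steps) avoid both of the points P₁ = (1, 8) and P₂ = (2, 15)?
Number of paths = 297661369

Inclusion–exclusion. Total paths: C(31, 15) = 300540195. Through P₁: C(9, 1)·C(22, 14) = 2877930. Through P₂: C(17, 2)·C(14, 13) = 1904. Since P₁ is strictly southwest of P₂, a monotone path through both must visit P₁ then P₂; paths through both = C(9, 1)·C(8, 1)·C(14, 13) = 1008. Avoid both = 300540195 − 2877930 − 1904 + 1008 = 297661369.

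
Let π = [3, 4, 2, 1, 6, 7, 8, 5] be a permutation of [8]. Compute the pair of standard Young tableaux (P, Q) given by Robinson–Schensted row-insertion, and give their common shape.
P = [1, 4, 5, 7, 8] / [2, 6] / [3];  Q = [1, 2, 5, 6, 7] / [3, 8] / [4];  common shape = (5, 2, 1)

Row-insert the values π_1, π_2, … into P one at a time, bumping the leftmost entry strictly greater than the inserted value down to the next row. The recording tableau Q records, in position (i, j), the step at which that cell was added to P.
  Insert 3 (step 1): P = [3];  Q = [1]
  Insert 4 (step 2): P = [3, 4];  Q = [1, 2]
  Insert 2 (step 3): P = [2, 4] / [3];  Q = [1, 2] / [3]
  Insert 1 (step 4): P = [1, 4] / [2] / [3];  Q = [1, 2] / [3] / [4]
  Insert 6 (step 5): P = [1, 4, 6] / [2] / [3];  Q = [1, 2, 5] / [3] / [4]
  Insert 7 (step 6): P = [1, 4, 6, 7] / [2] / [3];  Q = [1, 2, 5, 6] / [3] / [4]
  Insert 8 (step 7): P = [1, 4, 6, 7, 8] / [2] / [3];  Q = [1, 2, 5, 6, 7] / [3] / [4]
  Insert 5 (step 8): P = [1, 4, 5, 7, 8] / [2, 6] / [3];  Q = [1, 2, 5, 6, 7] / [3, 8] / [4]
Final shape: (5, 2, 1).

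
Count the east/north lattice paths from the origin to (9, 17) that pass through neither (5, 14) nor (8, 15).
Number of paths = 1386164

Inclusion–exclusion. Total paths: C(26, 9) = 3124550. Through P₁: C(19, 5)·C(7, 4) = 406980. Through P₂: C(23, 8)·C(3, 1) = 1470942. Since P₁ is strictly southwest of P₂, a monotone path through both must visit P₁ then P₂; paths through both = C(19, 5)·C(4, 3)·C(3, 1) = 139536. Avoid both = 3124550 − 406980 − 1470942 + 139536 = 1386164.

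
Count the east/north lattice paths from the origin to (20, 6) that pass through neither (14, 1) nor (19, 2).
Number of paths = 222700

Inclusion–exclusion. Total paths: C(26, 20) = 230230. Through P₁: C(15, 14)·C(11, 6) = 6930. Through P₂: C(21, 19)·C(5, 1) = 1050. Since P₁ is strictly southwest of P₂, a monotone path through both must visit P₁ then P₂; paths through both = C(15, 14)·C(6, 5)·C(5, 1) = 450. Avoid both = 230230 − 6930 − 1050 + 450 = 222700.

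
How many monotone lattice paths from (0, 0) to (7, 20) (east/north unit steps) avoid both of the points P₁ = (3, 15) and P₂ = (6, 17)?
Number of paths = 414066

Inclusion–exclusion. Total paths: C(27, 7) = 888030. Through P₁: C(18, 3)·C(9, 4) = 102816. Through P₂: C(23, 6)·C(4, 1) = 403788. Since P₁ is strictly southwest of P₂, a monotone path through both must visit P₁ then P₂; paths through both = C(18, 3)·C(5, 3)·C(4, 1) = 32640. Avoid both = 888030 − 102816 − 403788 + 32640 = 414066.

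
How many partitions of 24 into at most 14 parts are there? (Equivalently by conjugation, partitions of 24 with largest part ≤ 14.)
p(24, parts ≤ 14) = 1478

Use the recurrence p(n, m) = p(n, m−1) + p(n−m, m): either the largest part is < m (count p(n, m−1)) or the largest part is exactly m (remove one copy of m, count p(n−m, m)). With p(0, ·) = 1 this gives p(24, parts ≤ 14) = 1478. (By conjugating Young diagrams, this also counts partitions of 24 into at most 14 parts.)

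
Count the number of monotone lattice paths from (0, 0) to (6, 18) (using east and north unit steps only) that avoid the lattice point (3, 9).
Number of paths = 86196

Total paths from (0, 0) to (6, 18): C(24, 6) = 134596. Paths through (3, 9): (paths (0, 0) → (3, 9)) × (paths (3, 9) → (6, 18)) = C(12, 3) · C(12, 3) = 220 · 220 = 48400. Avoidance count = 134596 − 48400 = 86196.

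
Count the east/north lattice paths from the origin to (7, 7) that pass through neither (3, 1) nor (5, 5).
Number of paths = 1440

Inclusion–exclusion. Total paths: C(14, 7) = 3432. Through P₁: C(4, 3)·C(10, 4) = 840. Through P₂: C(10, 5)·C(4, 2) = 1512. Since P₁ is strictly southwest of P₂, a monotone path through both must visit P₁ then P₂; paths through both = C(4, 3)·C(6, 2)·C(4, 2) = 360. Avoid both = 3432 − 840 − 1512 + 360 = 1440.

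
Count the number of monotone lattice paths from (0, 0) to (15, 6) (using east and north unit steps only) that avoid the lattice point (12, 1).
Number of paths = 53536

Total paths from (0, 0) to (15, 6): C(21, 15) = 54264. Paths through (12, 1): (paths (0, 0) → (12, 1)) × (paths (12, 1) → (15, 6)) = C(13, 12) · C(8, 3) = 13 · 56 = 728. Avoidance count = 54264 − 728 = 53536.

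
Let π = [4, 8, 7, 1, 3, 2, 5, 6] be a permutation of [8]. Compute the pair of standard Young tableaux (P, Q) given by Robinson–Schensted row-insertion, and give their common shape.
P = [1, 2, 5, 6] / [3, 7] / [4] / [8];  Q = [1, 2, 7, 8] / [3, 5] / [4] / [6];  common shape = (4, 2, 1, 1)

Row-insert the values π_1, π_2, … into P one at a time, bumping the leftmost entry strictly greater than the inserted value down to the next row. The recording tableau Q records, in position (i, j), the step at which that cell was added to P.
  Insert 4 (step 1): P = [4];  Q = [1]
  Insert 8 (step 2): P = [4, 8];  Q = [1, 2]
  Insert 7 (step 3): P = [4, 7] / [8];  Q = [1, 2] / [3]
  Insert 1 (step 4): P = [1, 7] / [4] / [8];  Q = [1, 2] / [3] / [4]
  Insert 3 (step 5): P = [1, 3] / [4, 7] / [8];  Q = [1, 2] / [3, 5] / [4]
  Insert 2 (step 6): P = [1, 2] / [3, 7] / [4] / [8];  Q = [1, 2] / [3, 5] / [4] / [6]
  Insert 5 (step 7): P = [1, 2, 5] / [3, 7] / [4] / [8];  Q = [1, 2, 7] / [3, 5] / [4] / [6]
  Insert 6 (step 8): P = [1, 2, 5, 6] / [3, 7] / [4] / [8];  Q = [1, 2, 7, 8] / [3, 5] / [4] / [6]
Final shape: (4, 2, 1, 1).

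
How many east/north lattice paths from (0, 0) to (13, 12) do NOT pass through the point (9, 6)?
Number of paths = 4149250

Total paths from (0, 0) to (13, 12): C(25, 13) = 5200300. Paths through (9, 6): (paths (0, 0) → (9, 6)) × (paths (9, 6) → (13, 12)) = C(15, 9) · C(10, 4) = 5005 · 210 = 1051050. Avoidance count = 5200300 − 1051050 = 4149250.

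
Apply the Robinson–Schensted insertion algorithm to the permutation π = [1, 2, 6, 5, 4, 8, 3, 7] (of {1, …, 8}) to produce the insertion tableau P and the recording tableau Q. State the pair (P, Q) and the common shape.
P = [1, 2, 3, 7] / [4, 8] / [5] / [6];  Q = [1, 2, 3, 6] / [4, 8] / [5] / [7];  common shape = (4, 2, 1, 1)

Row-insert the values π_1, π_2, … into P one at a time, bumping the leftmost entry strictly greater than the inserted value down to the next row. The recording tableau Q records, in position (i, j), the step at which that cell was added to P.
  Insert 1 (step 1): P = [1];  Q = [1]
  Insert 2 (step 2): P = [1, 2];  Q = [1, 2]
  Insert 6 (step 3): P = [1, 2, 6];  Q = [1, 2, 3]
  Insert 5 (step 4): P = [1, 2, 5] / [6];  Q = [1, 2, 3] / [4]
  Insert 4 (step 5): P = [1, 2, 4] / [5] / [6];  Q = [1, 2, 3] / [4] / [5]
  Insert 8 (step 6): P = [1, 2, 4, 8] / [5] / [6];  Q = [1, 2, 3, 6] / [4] / [5]
  Insert 3 (step 7): P = [1, 2, 3, 8] / [4] / [5] / [6];  Q = [1, 2, 3, 6] / [4] / [5] / [7]
  Insert 7 (step 8): P = [1, 2, 3, 7] / [4, 8] / [5] / [6];  Q = [1, 2, 3, 6] / [4, 8] / [5] / [7]
Final shape: (4, 2, 1, 1).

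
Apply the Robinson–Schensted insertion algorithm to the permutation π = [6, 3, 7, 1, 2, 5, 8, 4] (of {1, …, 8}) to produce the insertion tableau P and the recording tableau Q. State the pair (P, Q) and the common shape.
P = [1, 2, 4, 8] / [3, 5] / [6, 7];  Q = [1, 3, 6, 7] / [2, 5] / [4, 8];  common shape = (4, 2, 2)

Row-insert the values π_1, π_2, … into P one at a time, bumping the leftmost entry strictly greater than the inserted value down to the next row. The recording tableau Q records, in position (i, j), the step at which that cell was added to P.
  Insert 6 (step 1): P = [6];  Q = [1]
  Insert 3 (step 2): P = [3] / [6];  Q = [1] / [2]
  Insert 7 (step 3): P = [3, 7] / [6];  Q = [1, 3] / [2]
  Insert 1 (step 4): P = [1, 7] / [3] / [6];  Q = [1, 3] / [2] / [4]
  Insert 2 (step 5): P = [1, 2] / [3, 7] / [6];  Q = [1, 3] / [2, 5] / [4]
  Insert 5 (step 6): P = [1, 2, 5] / [3, 7] / [6];  Q = [1, 3, 6] / [2, 5] / [4]
  Insert 8 (step 7): P = [1, 2, 5, 8] / [3, 7] / [6];  Q = [1, 3, 6, 7] / [2, 5] / [4]
  Insert 4 (step 8): P = [1, 2, 4, 8] / [3, 5] / [6, 7];  Q = [1, 3, 6, 7] / [2, 5] / [4, 8]
Final shape: (4, 2, 2).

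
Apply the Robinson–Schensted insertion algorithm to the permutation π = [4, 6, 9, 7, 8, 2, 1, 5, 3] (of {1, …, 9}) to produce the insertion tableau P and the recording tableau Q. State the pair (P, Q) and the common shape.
P = [1, 3, 7, 8] / [2, 5] / [4, 6] / [9];  Q = [1, 2, 3, 5] / [4, 8] / [6, 9] / [7];  common shape = (4, 2, 2, 1)

Row-insert the values π_1, π_2, … into P one at a time, bumping the leftmost entry strictly greater than the inserted value down to the next row. The recording tableau Q records, in position (i, j), the step at which that cell was added to P.
  Insert 4 (step 1): P = [4];  Q = [1]
  Insert 6 (step 2): P = [4, 6];  Q = [1, 2]
  Insert 9 (step 3): P = [4, 6, 9];  Q = [1, 2, 3]
  Insert 7 (step 4): P = [4, 6, 7] / [9];  Q = [1, 2, 3] / [4]
  Insert 8 (step 5): P = [4, 6, 7, 8] / [9];  Q = [1, 2, 3, 5] / [4]
  Insert 2 (step 6): P = [2, 6, 7, 8] / [4] / [9];  Q = [1, 2, 3, 5] / [4] / [6]
  Insert 1 (step 7): P = [1, 6, 7, 8] / [2] / [4] / [9];  Q = [1, 2, 3, 5] / [4] / [6] / [7]
  Insert 5 (step 8): P = [1, 5, 7, 8] / [2, 6] / [4] / [9];  Q = [1, 2, 3, 5] / [4, 8] / [6] / [7]
  Insert 3 (step 9): P = [1, 3, 7, 8] / [2, 5] / [4, 6] / [9];  Q = [1, 2, 3, 5] / [4, 8] / [6, 9] / [7]
Final shape: (4, 2, 2, 1).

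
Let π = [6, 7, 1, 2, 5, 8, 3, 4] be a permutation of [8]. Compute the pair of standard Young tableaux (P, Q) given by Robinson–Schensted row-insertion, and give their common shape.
P = [1, 2, 3, 4] / [5, 7, 8] / [6];  Q = [1, 2, 5, 6] / [3, 4, 8] / [7];  common shape = (4, 3, 1)

Row-insert the values π_1, π_2, … into P one at a time, bumping the leftmost entry strictly greater than the inserted value down to the next row. The recording tableau Q records, in position (i, j), the step at which that cell was added to P.
  Insert 6 (step 1): P = [6];  Q = [1]
  Insert 7 (step 2): P = [6, 7];  Q = [1, 2]
  Insert 1 (step 3): P = [1, 7] / [6];  Q = [1, 2] / [3]
  Insert 2 (step 4): P = [1, 2] / [6, 7];  Q = [1, 2] / [3, 4]
  Insert 5 (step 5): P = [1, 2, 5] / [6, 7];  Q = [1, 2, 5] / [3, 4]
  Insert 8 (step 6): P = [1, 2, 5, 8] / [6, 7];  Q = [1, 2, 5, 6] / [3, 4]
  Insert 3 (step 7): P = [1, 2, 3, 8] / [5, 7] / [6];  Q = [1, 2, 5, 6] / [3, 4] / [7]
  Insert 4 (step 8): P = [1, 2, 3, 4] / [5, 7, 8] / [6];  Q = [1, 2, 5, 6] / [3, 4, 8] / [7]
Final shape: (4, 3, 1).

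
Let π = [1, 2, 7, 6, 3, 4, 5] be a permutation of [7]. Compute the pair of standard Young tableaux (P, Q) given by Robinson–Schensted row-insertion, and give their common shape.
P = [1, 2, 3, 4, 5] / [6] / [7];  Q = [1, 2, 3, 6, 7] / [4] / [5];  common shape = (5, 1, 1)

Row-insert the values π_1, π_2, … into P one at a time, bumping the leftmost entry strictly greater than the inserted value down to the next row. The recording tableau Q records, in position (i, j), the step at which that cell was added to P.
  Insert 1 (step 1): P = [1];  Q = [1]
  Insert 2 (step 2): P = [1, 2];  Q = [1, 2]
  Insert 7 (step 3): P = [1, 2, 7];  Q = [1, 2, 3]
  Insert 6 (step 4): P = [1, 2, 6] / [7];  Q = [1, 2, 3] / [4]
  Insert 3 (step 5): P = [1, 2, 3] / [6] / [7];  Q = [1, 2, 3] / [4] / [5]
  Insert 4 (step 6): P = [1, 2, 3, 4] / [6] / [7];  Q = [1, 2, 3, 6] / [4] / [5]
  Insert 5 (step 7): P = [1, 2, 3, 4, 5] / [6] / [7];  Q = [1, 2, 3, 6, 7] / [4] / [5]
Final shape: (5, 1, 1).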